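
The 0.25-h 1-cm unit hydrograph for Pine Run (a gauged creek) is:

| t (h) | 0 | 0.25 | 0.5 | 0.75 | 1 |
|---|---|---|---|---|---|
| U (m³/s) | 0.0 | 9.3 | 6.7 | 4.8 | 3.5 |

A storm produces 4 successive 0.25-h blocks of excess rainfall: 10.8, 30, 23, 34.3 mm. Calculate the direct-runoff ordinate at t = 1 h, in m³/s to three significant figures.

By discrete convolution, Q_j = Σ (P_i / 10 mm) · U_{j−i}.
At t = 1 h (j=4): Q = (10.8/10)·3.5 + (30/10)·4.8 + (23/10)·6.7 + (34.3/10)·9.3 = 65.5 m³/s.

Q ≈ 65.5 m³/s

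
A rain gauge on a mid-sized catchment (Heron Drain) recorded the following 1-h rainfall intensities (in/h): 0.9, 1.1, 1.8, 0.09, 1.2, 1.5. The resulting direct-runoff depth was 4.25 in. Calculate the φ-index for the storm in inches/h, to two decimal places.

Only the 5 blocks with intensity above φ contribute runoff: 0.9, 1.1, 1.8, 1.2, 1.5 in/h.
Σ(I−φ)·Δt = d  ⇒  (0.9+1.1+1.8+1.2+1.5 − 5φ)·1 = 4.25
φ = (6.500 − 4.25/1) / 5 = 0.45 in/h.

φ ≈ 0.45 in/h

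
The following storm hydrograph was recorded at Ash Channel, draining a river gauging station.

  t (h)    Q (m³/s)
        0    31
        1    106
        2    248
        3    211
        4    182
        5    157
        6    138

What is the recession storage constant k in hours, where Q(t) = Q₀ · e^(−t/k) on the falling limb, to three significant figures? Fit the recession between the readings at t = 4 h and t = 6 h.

k ≈ 7.23 h

On the falling limb, Q drops from 182 to 138 m³/s between t = 4 h and t = 6 h (Δt = 2 h).
k = −Δt / ln(Q₂/Q₁) = −2 / ln(138/182) = 7.23 h.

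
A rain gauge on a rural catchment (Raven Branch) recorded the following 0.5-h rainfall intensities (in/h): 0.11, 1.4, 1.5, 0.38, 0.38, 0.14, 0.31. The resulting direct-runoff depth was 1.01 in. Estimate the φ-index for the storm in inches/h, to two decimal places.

Only the 2 blocks with intensity above φ contribute runoff: 1.4, 1.5 in/h.
Σ(I−φ)·Δt = d  ⇒  (1.4+1.5 − 2φ)·0.5 = 1.01
φ = (2.900 − 1.01/0.5) / 2 = 0.44 in/h.

φ ≈ 0.44 in/h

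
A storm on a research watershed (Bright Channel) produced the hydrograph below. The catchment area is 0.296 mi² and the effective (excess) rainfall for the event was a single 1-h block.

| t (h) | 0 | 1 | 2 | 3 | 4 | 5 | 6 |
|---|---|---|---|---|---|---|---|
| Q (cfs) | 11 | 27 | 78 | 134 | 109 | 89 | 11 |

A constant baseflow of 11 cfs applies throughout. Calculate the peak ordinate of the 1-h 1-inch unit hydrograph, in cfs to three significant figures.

U_p ≈ 61.5 cfs

Direct runoff: 0.0, 16.0, 67.0, 123.0, 98.0, 78.0, 0.0 cfs; ΣQ_DR = 382.0 cfs, peak = 123.0 cfs.
Runoff depth d = ΣQ_DR·Δt / A = 382.0 × 3600 / (0.296 mi²) = 2.000 in.
The 1-inch UH is the DRH scaled by (1 in)/d, so U_p = 123.0 × 1/2.000 = 61.5 cfs.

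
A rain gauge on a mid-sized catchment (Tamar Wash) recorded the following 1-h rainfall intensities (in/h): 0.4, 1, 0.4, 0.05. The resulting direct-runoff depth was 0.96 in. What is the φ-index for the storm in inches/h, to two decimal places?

Only the 3 blocks with intensity above φ contribute runoff: 0.4, 1, 0.4 in/h.
Σ(I−φ)·Δt = d  ⇒  (0.4+1+0.4 − 3φ)·1 = 0.96
φ = (1.800 − 0.96/1) / 3 = 0.28 in/h.

φ ≈ 0.28 in/h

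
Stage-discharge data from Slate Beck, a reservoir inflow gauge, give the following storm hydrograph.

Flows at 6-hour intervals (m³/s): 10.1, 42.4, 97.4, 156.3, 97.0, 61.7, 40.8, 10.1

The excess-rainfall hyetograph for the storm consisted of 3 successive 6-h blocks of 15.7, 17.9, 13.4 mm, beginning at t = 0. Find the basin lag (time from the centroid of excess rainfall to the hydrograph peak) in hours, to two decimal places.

t_L ≈ 9.29 h

Centroid of excess rainfall: t_c = Σ P_i·t̄_i / ΣP_i = 8.7064 h (block centres at 3, 9, 15 h).
Hydrograph peak occurs at t = 18 h, so basin lag t_L = 18 − 8.7064 = 9.29 h.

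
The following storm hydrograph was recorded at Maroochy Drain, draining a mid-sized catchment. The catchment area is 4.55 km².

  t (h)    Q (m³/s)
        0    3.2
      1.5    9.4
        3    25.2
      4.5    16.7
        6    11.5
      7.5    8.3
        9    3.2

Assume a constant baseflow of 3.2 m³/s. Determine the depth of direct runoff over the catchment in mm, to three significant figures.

d ≈ 65.4 mm

Direct runoff: 0.0, 6.2, 22.0, 13.5, 8.3, 5.1, 0.0 m³/s; ΣQ_DR = 55.10 m³/s.
V = ΣQ_DR · Δt = 55.10 × 5400 s = 2.975 × 10^5 m³.
Over A = 4.55 km², depth = V / A = 65.4 mm.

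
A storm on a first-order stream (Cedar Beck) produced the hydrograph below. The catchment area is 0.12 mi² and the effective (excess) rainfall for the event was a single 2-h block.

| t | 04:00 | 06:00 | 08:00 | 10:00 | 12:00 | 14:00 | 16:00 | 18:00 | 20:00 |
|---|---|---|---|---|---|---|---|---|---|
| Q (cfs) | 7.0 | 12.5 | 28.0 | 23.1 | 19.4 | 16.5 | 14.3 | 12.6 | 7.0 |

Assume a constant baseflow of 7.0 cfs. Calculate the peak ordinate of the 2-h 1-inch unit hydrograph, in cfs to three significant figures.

U_p ≈ 10.5 cfs

Direct runoff: 0.0, 5.5, 21.0, 16.1, 12.4, 9.5, 7.3, 5.6, 0.0 cfs; ΣQ_DR = 77.40 cfs, peak = 21.0 cfs.
Runoff depth d = ΣQ_DR·Δt / A = 77.40 × 7200 / (0.12 mi²) = 1.999 in.
The 1-inch UH is the DRH scaled by (1 in)/d, so U_p = 21.0 × 1/1.999 = 10.5 cfs.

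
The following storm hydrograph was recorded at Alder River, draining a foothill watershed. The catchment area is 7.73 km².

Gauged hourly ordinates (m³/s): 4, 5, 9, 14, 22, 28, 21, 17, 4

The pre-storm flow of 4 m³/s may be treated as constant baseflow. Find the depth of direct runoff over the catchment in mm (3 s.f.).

d ≈ 41.0 mm

Direct runoff: 0.0, 1.0, 5.0, 10.0, 18.0, 24.0, 17.0, 13.0, 0.0 m³/s; ΣQ_DR = 88.00 m³/s.
V = ΣQ_DR · Δt = 88.00 × 3600 s = 3.168 × 10^5 m³.
Over A = 7.73 km², depth = V / A = 41.0 mm.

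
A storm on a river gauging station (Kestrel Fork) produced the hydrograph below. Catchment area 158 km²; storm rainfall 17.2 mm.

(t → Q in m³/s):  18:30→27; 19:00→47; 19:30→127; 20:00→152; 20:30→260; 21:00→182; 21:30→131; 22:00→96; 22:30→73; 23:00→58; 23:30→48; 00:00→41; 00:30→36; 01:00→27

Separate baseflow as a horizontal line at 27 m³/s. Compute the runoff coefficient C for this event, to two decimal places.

ΣQ_DR = 927.0 m³/s; V = ΣQ_DR·Δt = 1.669 × 10^6 m³.
Runoff depth d = V / A = 10.56 mm.
C = d / P = 10.56 / 17.2 = 0.61.

C ≈ 0.61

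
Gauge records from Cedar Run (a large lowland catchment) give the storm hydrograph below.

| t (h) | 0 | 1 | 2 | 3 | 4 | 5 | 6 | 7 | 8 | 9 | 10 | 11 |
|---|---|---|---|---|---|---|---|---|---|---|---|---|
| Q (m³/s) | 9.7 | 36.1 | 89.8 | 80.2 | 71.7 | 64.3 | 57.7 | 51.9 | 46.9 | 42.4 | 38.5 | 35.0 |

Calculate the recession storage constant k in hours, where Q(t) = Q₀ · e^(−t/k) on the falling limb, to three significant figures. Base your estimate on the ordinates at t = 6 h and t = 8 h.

k ≈ 9.65 h

On the falling limb, Q drops from 57.7 to 46.9 m³/s between t = 6 h and t = 8 h (Δt = 2 h).
k = −Δt / ln(Q₂/Q₁) = −2 / ln(46.9/57.7) = 9.65 h.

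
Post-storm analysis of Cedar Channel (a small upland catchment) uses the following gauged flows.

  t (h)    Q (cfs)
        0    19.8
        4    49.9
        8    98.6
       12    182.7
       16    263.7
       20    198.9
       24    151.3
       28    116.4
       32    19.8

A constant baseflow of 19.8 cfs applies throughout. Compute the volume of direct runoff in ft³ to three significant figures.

V ≈ 1.33 × 10^7 ft³

Direct-runoff ordinates (Q − Q_b): 0.0, 30.1, 78.8, 162.9, 243.9, 179.1, 131.5, 96.6, 0.0 cfs.
ΣQ_DR = 922.9 cfs.
With Δt = 4 h = 14400 s, V = ΣQ_DR · Δt = 922.9 × 14400 = 1.33 × 10^7 ft³.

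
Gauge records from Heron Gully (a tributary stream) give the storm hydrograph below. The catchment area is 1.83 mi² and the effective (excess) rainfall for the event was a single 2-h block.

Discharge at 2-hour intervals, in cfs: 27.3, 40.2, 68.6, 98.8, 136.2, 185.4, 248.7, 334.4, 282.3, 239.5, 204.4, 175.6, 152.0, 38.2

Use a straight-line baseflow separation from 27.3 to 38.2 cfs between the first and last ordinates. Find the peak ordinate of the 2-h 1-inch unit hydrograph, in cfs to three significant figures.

Direct runoff: 0.00, 12.06, 39.62, 68.98, 105.55, 153.91, 216.37, 301.23, 248.29, 204.65, 168.72, 139.08, 114.64, 0.00 cfs; ΣQ_DR = 1773 cfs, peak = 301.23 cfs.
Runoff depth d = ΣQ_DR·Δt / A = 1773 × 7200 / (1.83 mi²) = 3.003 in.
The 1-inch UH is the DRH scaled by (1 in)/d, so U_p = 301.23 × 1/3.003 = 100 cfs.

U_p ≈ 100 cfs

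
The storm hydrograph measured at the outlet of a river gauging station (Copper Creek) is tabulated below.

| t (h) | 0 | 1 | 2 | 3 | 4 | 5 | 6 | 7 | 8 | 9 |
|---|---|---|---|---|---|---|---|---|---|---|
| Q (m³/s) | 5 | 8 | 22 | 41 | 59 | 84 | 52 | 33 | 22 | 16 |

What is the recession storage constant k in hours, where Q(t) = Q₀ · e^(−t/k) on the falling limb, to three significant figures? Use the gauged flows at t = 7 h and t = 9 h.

On the falling limb, Q drops from 33 to 16 m³/s between t = 7 h and t = 9 h (Δt = 2 h).
k = −Δt / ln(Q₂/Q₁) = −2 / ln(16/33) = 2.76 h.

k ≈ 2.76 h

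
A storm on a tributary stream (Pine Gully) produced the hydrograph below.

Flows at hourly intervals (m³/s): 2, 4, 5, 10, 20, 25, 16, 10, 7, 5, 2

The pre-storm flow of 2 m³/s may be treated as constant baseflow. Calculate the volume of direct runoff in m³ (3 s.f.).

Direct-runoff ordinates (Q − Q_b): 0.0, 2.0, 3.0, 8.0, 18.0, 23.0, 14.0, 8.0, 5.0, 3.0, 0.0 m³/s.
ΣQ_DR = 84.00 m³/s.
With Δt = 1 h = 3600 s, V = ΣQ_DR · Δt = 84.00 × 3600 = 3.02 × 10^5 m³.

V ≈ 3.02 × 10^5 m³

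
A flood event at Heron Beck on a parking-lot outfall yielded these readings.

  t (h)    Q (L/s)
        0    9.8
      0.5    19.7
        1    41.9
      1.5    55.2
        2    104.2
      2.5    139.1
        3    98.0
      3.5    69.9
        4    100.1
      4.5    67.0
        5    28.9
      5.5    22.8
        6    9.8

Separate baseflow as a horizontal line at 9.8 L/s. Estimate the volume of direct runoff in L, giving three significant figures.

Direct-runoff ordinates (Q − Q_b): 0.0, 9.9, 32.1, 45.4, 94.4, 129.3, 88.2, 60.1, 90.3, 57.2, 19.1, 13.0, 0.0 L/s.
ΣQ_DR = 639.0 L/s.
With Δt = 0.5 h = 1800 s, V = ΣQ_DR · Δt = 639.0 × 1800 = 1.15 × 10^6 L.

V ≈ 1.15 × 10^6 L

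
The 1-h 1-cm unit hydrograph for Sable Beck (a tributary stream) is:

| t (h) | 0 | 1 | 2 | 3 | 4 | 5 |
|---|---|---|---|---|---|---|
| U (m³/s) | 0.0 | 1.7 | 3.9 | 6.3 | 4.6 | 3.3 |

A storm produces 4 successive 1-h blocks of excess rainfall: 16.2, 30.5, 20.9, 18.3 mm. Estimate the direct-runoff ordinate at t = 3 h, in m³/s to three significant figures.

Q ≈ 25.7 m³/s

By discrete convolution, Q_j = Σ (P_i / 10 mm) · U_{j−i}.
At t = 3 h (j=3): Q = (16.2/10)·6.3 + (30.5/10)·3.9 + (20.9/10)·1.7 + (18.3/10)·0.0 = 25.7 m³/s.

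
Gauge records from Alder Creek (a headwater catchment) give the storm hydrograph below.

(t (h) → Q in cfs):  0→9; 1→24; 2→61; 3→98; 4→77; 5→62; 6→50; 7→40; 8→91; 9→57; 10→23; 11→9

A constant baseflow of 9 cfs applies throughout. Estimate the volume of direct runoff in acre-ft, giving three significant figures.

V ≈ 40.7 acre-ft

Direct-runoff ordinates (Q − Q_b): 0.0, 15.0, 52.0, 89.0, 68.0, 53.0, 41.0, 31.0, 82.0, 48.0, 14.0, 0.0 cfs.
ΣQ_DR = 493.0 cfs.
With Δt = 1 h = 3600 s, V = ΣQ_DR · Δt = 493.0 × 3600 = 1.77 × 10^6 ft³ = 40.7 acre-ft.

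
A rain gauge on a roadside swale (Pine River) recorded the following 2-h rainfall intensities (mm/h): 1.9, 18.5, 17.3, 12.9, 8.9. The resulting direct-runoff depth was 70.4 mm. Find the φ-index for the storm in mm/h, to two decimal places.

Only the 4 blocks with intensity above φ contribute runoff: 18.5, 17.3, 12.9, 8.9 mm/h.
Σ(I−φ)·Δt = d  ⇒  (18.5+17.3+12.9+8.9 − 4φ)·2 = 70.4
φ = (57.60 − 70.4/2) / 4 = 5.60 mm/h.

φ ≈ 5.60 mm/h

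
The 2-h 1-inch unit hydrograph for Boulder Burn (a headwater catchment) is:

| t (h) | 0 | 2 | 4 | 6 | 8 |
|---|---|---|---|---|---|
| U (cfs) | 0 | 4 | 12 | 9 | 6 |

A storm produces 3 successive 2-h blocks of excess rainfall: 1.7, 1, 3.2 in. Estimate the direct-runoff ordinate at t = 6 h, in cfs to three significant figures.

By discrete convolution, Q_j = Σ (P_i / 1 in) · U_{j−i}.
At t = 6 h (j=3): Q = (1.7/1)·9 + (1/1)·12 + (3.2/1)·4 = 40.1 cfs.

Q ≈ 40.1 cfs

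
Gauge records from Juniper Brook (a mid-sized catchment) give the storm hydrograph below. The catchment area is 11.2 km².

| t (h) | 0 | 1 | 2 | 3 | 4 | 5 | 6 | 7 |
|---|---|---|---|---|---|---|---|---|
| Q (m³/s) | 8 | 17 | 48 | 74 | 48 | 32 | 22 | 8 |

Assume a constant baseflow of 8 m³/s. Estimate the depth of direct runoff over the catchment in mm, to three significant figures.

d ≈ 62.0 mm

Direct runoff: 0.0, 9.0, 40.0, 66.0, 40.0, 24.0, 14.0, 0.0 m³/s; ΣQ_DR = 193.0 m³/s.
V = ΣQ_DR · Δt = 193.0 × 3600 s = 6.948 × 10^5 m³.
Over A = 11.2 km², depth = V / A = 62.0 mm.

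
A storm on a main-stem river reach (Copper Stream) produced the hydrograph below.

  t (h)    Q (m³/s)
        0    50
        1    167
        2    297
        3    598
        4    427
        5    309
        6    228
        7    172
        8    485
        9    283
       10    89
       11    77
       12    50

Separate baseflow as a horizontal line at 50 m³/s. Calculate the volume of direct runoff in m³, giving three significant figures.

V ≈ 9.30 × 10^6 m³

Direct-runoff ordinates (Q − Q_b): 0.0, 117.0, 247.0, 548.0, 377.0, 259.0, 178.0, 122.0, 435.0, 233.0, 39.0, 27.0, 0.0 m³/s.
ΣQ_DR = 2582 m³/s.
With Δt = 1 h = 3600 s, V = ΣQ_DR · Δt = 2582 × 3600 = 9.30 × 10^6 m³.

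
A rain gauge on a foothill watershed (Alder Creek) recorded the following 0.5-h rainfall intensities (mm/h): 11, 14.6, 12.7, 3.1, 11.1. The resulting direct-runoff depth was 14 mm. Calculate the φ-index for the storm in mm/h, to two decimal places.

Only the 4 blocks with intensity above φ contribute runoff: 11, 14.6, 12.7, 11.1 mm/h.
Σ(I−φ)·Δt = d  ⇒  (11+14.6+12.7+11.1 − 4φ)·0.5 = 14
φ = (49.40 − 14/0.5) / 4 = 5.35 mm/h.

φ ≈ 5.35 mm/h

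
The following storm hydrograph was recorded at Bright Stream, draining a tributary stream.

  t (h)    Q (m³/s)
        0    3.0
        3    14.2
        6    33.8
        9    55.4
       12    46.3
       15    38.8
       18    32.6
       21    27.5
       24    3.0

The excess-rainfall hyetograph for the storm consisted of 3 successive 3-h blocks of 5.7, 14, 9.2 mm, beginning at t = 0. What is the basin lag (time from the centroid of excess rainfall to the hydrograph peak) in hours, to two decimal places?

t_L ≈ 4.14 h

Centroid of excess rainfall: t_c = Σ P_i·t̄_i / ΣP_i = 4.8633 h (block centres at 1.5, 4.5, 7.5 h).
Hydrograph peak occurs at t = 9 h, so basin lag t_L = 9 − 4.8633 = 4.14 h.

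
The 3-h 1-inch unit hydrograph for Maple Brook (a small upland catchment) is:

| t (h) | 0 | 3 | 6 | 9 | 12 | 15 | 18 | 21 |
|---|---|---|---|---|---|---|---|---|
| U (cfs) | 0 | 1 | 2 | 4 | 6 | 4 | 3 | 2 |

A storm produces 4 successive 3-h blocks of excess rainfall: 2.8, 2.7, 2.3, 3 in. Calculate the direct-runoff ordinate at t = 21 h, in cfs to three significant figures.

Q ≈ 40.9 cfs

By discrete convolution, Q_j = Σ (P_i / 1 in) · U_{j−i}.
At t = 21 h (j=7): Q = (2.8/1)·2 + (2.7/1)·3 + (2.3/1)·4 + (3/1)·6 = 40.9 cfs.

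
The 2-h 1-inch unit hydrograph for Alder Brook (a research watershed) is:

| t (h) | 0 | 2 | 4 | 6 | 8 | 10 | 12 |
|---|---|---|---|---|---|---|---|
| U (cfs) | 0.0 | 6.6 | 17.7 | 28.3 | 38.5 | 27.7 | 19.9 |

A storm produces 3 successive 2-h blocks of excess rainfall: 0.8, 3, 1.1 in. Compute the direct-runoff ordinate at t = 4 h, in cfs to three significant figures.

By discrete convolution, Q_j = Σ (P_i / 1 in) · U_{j−i}.
At t = 4 h (j=2): Q = (0.8/1)·17.7 + (3/1)·6.6 + (1.1/1)·0.0 = 34.0 cfs.

Q ≈ 34.0 cfs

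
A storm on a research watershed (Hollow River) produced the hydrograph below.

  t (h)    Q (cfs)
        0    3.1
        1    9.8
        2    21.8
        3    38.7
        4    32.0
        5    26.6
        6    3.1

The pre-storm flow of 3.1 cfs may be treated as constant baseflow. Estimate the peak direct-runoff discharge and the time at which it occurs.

Subtracting baseflow gives direct-runoff ordinates: 0.0, 6.7, 18.7, 35.6, 28.9, 23.5, 0.0 cfs.
The maximum is 35.6 cfs, occurring at the reading for t = 3 h.

Q_p = 35.6 cfs at t = 3 h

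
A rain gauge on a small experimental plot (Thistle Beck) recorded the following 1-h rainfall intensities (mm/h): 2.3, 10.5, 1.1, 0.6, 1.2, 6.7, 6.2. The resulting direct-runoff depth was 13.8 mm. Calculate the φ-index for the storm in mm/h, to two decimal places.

Only the 3 blocks with intensity above φ contribute runoff: 10.5, 6.7, 6.2 mm/h.
Σ(I−φ)·Δt = d  ⇒  (10.5+6.7+6.2 − 3φ)·1 = 13.8
φ = (23.40 − 13.8/1) / 3 = 3.20 mm/h.

φ ≈ 3.20 mm/h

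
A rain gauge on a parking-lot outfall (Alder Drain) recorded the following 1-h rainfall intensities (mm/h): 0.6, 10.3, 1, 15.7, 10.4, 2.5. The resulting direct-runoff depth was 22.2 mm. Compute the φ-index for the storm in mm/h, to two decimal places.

Only the 3 blocks with intensity above φ contribute runoff: 10.3, 15.7, 10.4 mm/h.
Σ(I−φ)·Δt = d  ⇒  (10.3+15.7+10.4 − 3φ)·1 = 22.2
φ = (36.40 − 22.2/1) / 3 = 4.73 mm/h.

φ ≈ 4.73 mm/h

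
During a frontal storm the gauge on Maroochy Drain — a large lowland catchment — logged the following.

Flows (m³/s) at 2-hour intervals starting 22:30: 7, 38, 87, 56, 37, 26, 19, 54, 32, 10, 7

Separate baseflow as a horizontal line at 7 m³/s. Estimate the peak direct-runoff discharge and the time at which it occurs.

Q_p = 80.0 m³/s at t = 02:30

Subtracting baseflow gives direct-runoff ordinates: 0.0, 31.0, 80.0, 49.0, 30.0, 19.0, 12.0, 47.0, 25.0, 3.0, 0.0 m³/s.
The maximum is 80.0 m³/s, occurring at the reading for t = 02:30.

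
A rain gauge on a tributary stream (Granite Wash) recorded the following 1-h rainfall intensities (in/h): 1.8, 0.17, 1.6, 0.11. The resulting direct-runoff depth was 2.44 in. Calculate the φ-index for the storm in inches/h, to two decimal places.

φ ≈ 0.48 in/h

Only the 2 blocks with intensity above φ contribute runoff: 1.8, 1.6 in/h.
Σ(I−φ)·Δt = d  ⇒  (1.8+1.6 − 2φ)·1 = 2.44
φ = (3.400 − 2.44/1) / 2 = 0.48 in/h.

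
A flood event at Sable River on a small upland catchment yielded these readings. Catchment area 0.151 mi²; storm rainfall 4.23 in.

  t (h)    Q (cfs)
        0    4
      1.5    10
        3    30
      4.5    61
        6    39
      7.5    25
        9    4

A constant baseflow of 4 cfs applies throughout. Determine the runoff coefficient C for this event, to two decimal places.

C ≈ 0.53

ΣQ_DR = 145.0 cfs; V = ΣQ_DR·Δt = 7.830 × 10^5 ft³.
Runoff depth d = V / A = 2.232 in.
C = d / P = 2.232 / 4.23 = 0.53.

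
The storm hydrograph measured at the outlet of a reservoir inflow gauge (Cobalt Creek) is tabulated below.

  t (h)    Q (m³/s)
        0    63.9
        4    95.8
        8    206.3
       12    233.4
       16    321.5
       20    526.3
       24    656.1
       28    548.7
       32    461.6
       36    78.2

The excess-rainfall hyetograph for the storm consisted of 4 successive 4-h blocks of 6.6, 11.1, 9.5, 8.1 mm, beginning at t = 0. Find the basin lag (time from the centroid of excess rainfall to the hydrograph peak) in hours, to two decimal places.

Centroid of excess rainfall: t_c = Σ P_i·t̄_i / ΣP_i = 8.1643 h (block centres at 2, 6, 10, 14 h).
Hydrograph peak occurs at t = 24 h, so basin lag t_L = 24 − 8.1643 = 15.84 h.

t_L ≈ 15.84 h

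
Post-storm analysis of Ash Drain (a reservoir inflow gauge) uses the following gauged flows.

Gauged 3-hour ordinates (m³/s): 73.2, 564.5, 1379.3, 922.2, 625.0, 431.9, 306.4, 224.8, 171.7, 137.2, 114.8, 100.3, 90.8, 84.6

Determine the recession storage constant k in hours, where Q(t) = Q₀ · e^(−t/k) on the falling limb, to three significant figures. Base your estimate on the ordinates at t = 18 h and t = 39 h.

k ≈ 16.3 h

On the falling limb, Q drops from 306.4 to 84.6 m³/s between t = 18 h and t = 39 h (Δt = 21 h).
k = −Δt / ln(Q₂/Q₁) = −21 / ln(84.6/306.4) = 16.3 h.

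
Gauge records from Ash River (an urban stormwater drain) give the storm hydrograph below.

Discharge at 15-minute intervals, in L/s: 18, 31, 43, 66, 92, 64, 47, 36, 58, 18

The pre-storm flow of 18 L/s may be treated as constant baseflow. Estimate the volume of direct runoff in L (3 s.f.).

Direct-runoff ordinates (Q − Q_b): 0.0, 13.0, 25.0, 48.0, 74.0, 46.0, 29.0, 18.0, 40.0, 0.0 L/s.
ΣQ_DR = 293.0 L/s.
With Δt = 0.25 h = 900 s, V = ΣQ_DR · Δt = 293.0 × 900 = 2.64 × 10^5 L.

V ≈ 2.64 × 10^5 L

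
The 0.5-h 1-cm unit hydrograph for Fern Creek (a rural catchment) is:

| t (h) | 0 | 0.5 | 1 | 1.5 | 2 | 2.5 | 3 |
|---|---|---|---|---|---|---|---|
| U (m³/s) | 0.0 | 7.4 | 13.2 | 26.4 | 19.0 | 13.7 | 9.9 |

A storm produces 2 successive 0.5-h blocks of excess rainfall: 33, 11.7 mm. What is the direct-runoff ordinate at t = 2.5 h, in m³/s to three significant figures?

Q ≈ 67.4 m³/s

By discrete convolution, Q_j = Σ (P_i / 10 mm) · U_{j−i}.
At t = 2.5 h (j=5): Q = (33/10)·13.7 + (11.7/10)·19.0 = 67.4 m³/s.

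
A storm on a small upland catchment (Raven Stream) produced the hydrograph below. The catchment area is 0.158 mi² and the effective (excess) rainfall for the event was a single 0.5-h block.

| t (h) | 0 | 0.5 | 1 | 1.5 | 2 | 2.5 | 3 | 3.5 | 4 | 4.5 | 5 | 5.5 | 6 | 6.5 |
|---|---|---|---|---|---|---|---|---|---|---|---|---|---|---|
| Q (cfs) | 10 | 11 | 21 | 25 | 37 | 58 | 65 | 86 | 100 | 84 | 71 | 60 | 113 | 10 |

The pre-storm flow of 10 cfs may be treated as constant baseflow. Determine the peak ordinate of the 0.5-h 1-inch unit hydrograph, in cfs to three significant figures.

Direct runoff: 0.0, 1.0, 11.0, 15.0, 27.0, 48.0, 55.0, 76.0, 90.0, 74.0, 61.0, 50.0, 103.0, 0.0 cfs; ΣQ_DR = 611.0 cfs, peak = 103.0 cfs.
Runoff depth d = ΣQ_DR·Δt / A = 611.0 × 1800 / (0.158 mi²) = 2.996 in.
The 1-inch UH is the DRH scaled by (1 in)/d, so U_p = 103.0 × 1/2.996 = 34.4 cfs.

U_p ≈ 34.4 cfs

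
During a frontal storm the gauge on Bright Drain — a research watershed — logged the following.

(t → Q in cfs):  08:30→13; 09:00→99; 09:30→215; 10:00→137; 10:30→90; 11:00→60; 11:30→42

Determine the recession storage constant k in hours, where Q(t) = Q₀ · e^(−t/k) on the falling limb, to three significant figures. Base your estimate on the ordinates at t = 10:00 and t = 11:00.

On the falling limb, Q drops from 137 to 60 cfs between t = 10:00 and t = 11:00 (Δt = 1 h).
k = −Δt / ln(Q₂/Q₁) = −1 / ln(60/137) = 1.21 h.

k ≈ 1.21 h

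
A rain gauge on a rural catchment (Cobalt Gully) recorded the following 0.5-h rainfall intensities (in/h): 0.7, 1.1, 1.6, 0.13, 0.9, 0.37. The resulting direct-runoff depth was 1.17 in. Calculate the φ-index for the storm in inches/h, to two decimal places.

φ ≈ 0.49 in/h

Only the 4 blocks with intensity above φ contribute runoff: 0.7, 1.1, 1.6, 0.9 in/h.
Σ(I−φ)·Δt = d  ⇒  (0.7+1.1+1.6+0.9 − 4φ)·0.5 = 1.17
φ = (4.300 − 1.17/0.5) / 4 = 0.49 in/h.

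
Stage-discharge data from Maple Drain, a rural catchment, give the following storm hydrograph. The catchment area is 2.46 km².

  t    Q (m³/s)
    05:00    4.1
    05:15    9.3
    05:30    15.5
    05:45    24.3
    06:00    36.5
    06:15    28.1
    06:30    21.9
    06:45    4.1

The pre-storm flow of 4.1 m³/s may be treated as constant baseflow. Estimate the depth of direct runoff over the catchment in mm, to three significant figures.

Direct runoff: 0.0, 5.2, 11.4, 20.2, 32.4, 24.0, 17.8, 0.0 m³/s; ΣQ_DR = 111.0 m³/s.
V = ΣQ_DR · Δt = 111.0 × 900 s = 99900 m³.
Over A = 2.46 km², depth = V / A = 40.6 mm.

d ≈ 40.6 mm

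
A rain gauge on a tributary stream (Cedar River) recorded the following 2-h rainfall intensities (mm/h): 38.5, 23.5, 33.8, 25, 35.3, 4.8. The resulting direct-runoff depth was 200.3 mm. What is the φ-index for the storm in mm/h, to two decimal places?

Only the 5 blocks with intensity above φ contribute runoff: 38.5, 23.5, 33.8, 25, 35.3 mm/h.
Σ(I−φ)·Δt = d  ⇒  (38.5+23.5+33.8+25+35.3 − 5φ)·2 = 200.3
φ = (156.1 − 200.3/2) / 5 = 11.19 mm/h.

φ ≈ 11.19 mm/h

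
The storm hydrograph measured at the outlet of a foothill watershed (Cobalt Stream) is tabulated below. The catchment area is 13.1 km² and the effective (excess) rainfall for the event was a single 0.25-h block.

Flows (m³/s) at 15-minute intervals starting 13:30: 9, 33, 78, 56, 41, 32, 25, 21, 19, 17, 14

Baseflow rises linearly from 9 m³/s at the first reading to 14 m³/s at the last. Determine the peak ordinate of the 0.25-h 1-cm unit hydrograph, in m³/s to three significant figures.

U_p ≈ 45.3 m³/s

Direct runoff: 0.00, 23.50, 68.00, 45.50, 30.00, 20.50, 13.00, 8.50, 6.00, 3.50, 0.00 m³/s; ΣQ_DR = 218.5 m³/s, peak = 68.00 m³/s.
Runoff depth d = ΣQ_DR·Δt / A = 218.5 × 900 / (13.1 km²) = 15.01 mm.
The 1-cm UH is the DRH scaled by (10 mm)/d, so U_p = 68.00 × 10/15.01 = 45.3 m³/s.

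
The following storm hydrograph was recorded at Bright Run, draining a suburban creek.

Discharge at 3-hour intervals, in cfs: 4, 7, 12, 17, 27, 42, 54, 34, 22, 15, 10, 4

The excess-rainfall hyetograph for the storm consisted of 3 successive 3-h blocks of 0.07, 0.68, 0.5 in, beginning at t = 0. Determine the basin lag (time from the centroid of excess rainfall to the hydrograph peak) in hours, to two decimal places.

t_L ≈ 12.47 h

Centroid of excess rainfall: t_c = Σ P_i·t̄_i / ΣP_i = 5.5320 h (block centres at 1.5, 4.5, 7.5 h).
Hydrograph peak occurs at t = 18 h, so basin lag t_L = 18 − 5.5320 = 12.47 h.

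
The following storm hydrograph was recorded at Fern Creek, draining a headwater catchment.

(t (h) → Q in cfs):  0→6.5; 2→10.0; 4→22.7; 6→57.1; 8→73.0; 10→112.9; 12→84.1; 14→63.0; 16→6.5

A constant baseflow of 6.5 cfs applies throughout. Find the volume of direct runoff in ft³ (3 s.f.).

Direct-runoff ordinates (Q − Q_b): 0.0, 3.5, 16.2, 50.6, 66.5, 106.4, 77.6, 56.5, 0.0 cfs.
ΣQ_DR = 377.3 cfs.
With Δt = 2 h = 7200 s, V = ΣQ_DR · Δt = 377.3 × 7200 = 2.72 × 10^6 ft³.

V ≈ 2.72 × 10^6 ft³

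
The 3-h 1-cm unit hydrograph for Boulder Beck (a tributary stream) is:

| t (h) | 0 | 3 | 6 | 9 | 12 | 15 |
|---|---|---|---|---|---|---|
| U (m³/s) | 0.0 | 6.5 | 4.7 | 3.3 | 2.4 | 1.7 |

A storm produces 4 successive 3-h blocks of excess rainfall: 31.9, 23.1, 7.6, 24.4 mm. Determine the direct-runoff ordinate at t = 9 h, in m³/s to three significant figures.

By discrete convolution, Q_j = Σ (P_i / 10 mm) · U_{j−i}.
At t = 9 h (j=3): Q = (31.9/10)·3.3 + (23.1/10)·4.7 + (7.6/10)·6.5 + (24.4/10)·0.0 = 26.3 m³/s.

Q ≈ 26.3 m³/s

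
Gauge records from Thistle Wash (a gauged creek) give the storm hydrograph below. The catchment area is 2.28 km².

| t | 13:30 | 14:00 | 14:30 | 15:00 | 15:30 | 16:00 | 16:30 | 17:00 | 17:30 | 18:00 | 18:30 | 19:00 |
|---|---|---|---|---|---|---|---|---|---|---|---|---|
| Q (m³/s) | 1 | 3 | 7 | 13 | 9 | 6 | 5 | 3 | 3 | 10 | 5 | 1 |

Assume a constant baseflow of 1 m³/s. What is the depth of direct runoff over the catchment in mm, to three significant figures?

Direct runoff: 0.0, 2.0, 6.0, 12.0, 8.0, 5.0, 4.0, 2.0, 2.0, 9.0, 4.0, 0.0 m³/s; ΣQ_DR = 54.00 m³/s.
V = ΣQ_DR · Δt = 54.00 × 1800 s = 97200 m³.
Over A = 2.28 km², depth = V / A = 42.6 mm.

d ≈ 42.6 mm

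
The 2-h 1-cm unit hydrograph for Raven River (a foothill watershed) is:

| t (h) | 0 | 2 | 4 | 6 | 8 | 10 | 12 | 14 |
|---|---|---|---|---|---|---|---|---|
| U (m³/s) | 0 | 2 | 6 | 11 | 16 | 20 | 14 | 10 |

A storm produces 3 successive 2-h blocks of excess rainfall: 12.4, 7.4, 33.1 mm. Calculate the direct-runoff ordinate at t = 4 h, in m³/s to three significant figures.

Q ≈ 8.92 m³/s

By discrete convolution, Q_j = Σ (P_i / 10 mm) · U_{j−i}.
At t = 4 h (j=2): Q = (12.4/10)·6 + (7.4/10)·2 + (33.1/10)·0 = 8.92 m³/s.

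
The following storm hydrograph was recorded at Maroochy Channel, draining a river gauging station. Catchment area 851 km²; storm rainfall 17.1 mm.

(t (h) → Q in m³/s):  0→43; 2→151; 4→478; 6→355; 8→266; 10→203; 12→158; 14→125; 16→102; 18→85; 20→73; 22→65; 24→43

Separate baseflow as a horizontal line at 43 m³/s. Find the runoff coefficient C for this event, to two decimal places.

C ≈ 0.79

ΣQ_DR = 1588 m³/s; V = ΣQ_DR·Δt = 1.143 × 10^7 m³.
Runoff depth d = V / A = 13.44 mm.
C = d / P = 13.44 / 17.1 = 0.79.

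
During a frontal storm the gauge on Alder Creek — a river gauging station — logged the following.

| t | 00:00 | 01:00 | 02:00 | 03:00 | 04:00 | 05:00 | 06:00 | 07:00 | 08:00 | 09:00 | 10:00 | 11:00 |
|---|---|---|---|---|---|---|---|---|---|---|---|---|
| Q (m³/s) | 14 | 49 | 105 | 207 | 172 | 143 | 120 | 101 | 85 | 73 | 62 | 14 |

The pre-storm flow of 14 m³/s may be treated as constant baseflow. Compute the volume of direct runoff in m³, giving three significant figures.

Direct-runoff ordinates (Q − Q_b): 0.0, 35.0, 91.0, 193.0, 158.0, 129.0, 106.0, 87.0, 71.0, 59.0, 48.0, 0.0 m³/s.
ΣQ_DR = 977.0 m³/s.
With Δt = 1 h = 3600 s, V = ΣQ_DR · Δt = 977.0 × 3600 = 3.52 × 10^6 m³.

V ≈ 3.52 × 10^6 m³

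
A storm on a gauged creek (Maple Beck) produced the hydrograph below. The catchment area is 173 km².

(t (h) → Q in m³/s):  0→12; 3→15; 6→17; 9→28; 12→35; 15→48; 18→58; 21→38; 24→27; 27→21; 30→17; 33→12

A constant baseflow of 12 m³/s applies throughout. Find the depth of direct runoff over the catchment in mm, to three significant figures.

d ≈ 11.5 mm

Direct runoff: 0.0, 3.0, 5.0, 16.0, 23.0, 36.0, 46.0, 26.0, 15.0, 9.0, 5.0, 0.0 m³/s; ΣQ_DR = 184.0 m³/s.
V = ΣQ_DR · Δt = 184.0 × 10800 s = 1.987 × 10^6 m³.
Over A = 173 km², depth = V / A = 11.5 mm.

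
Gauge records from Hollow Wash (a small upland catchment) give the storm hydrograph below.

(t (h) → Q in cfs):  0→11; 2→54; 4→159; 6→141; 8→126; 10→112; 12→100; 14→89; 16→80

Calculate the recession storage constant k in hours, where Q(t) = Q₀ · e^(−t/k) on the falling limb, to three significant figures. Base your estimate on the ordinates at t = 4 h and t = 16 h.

k ≈ 17.5 h

On the falling limb, Q drops from 159 to 80 cfs between t = 4 h and t = 16 h (Δt = 12 h).
k = −Δt / ln(Q₂/Q₁) = −12 / ln(80/159) = 17.5 h.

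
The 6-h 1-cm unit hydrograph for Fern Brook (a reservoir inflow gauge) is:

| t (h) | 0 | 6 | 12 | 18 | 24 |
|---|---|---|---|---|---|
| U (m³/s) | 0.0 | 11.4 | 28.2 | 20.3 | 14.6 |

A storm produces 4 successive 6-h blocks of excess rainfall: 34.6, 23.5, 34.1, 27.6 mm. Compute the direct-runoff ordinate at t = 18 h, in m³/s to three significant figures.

Q ≈ 175 m³/s

By discrete convolution, Q_j = Σ (P_i / 10 mm) · U_{j−i}.
At t = 18 h (j=3): Q = (34.6/10)·20.3 + (23.5/10)·28.2 + (34.1/10)·11.4 + (27.6/10)·0.0 = 175 m³/s.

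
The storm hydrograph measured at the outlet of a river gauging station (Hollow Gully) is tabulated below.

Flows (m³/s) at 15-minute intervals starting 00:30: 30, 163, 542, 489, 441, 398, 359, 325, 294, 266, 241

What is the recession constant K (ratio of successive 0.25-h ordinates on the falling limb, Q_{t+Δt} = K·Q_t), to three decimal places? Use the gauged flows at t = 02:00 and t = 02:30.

K ≈ 0.905

Using the recession-limb readings at t = 02:00 and t = 02:30: Q falls from 359 to 294 m³/s over 2 intervals.
K = (Q₂/Q₁)^(1/2) = (294/359)^(1/2) = 0.905.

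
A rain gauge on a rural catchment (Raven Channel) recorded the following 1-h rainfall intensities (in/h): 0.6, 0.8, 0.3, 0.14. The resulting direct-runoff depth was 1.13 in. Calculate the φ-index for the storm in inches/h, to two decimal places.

φ ≈ 0.19 in/h

Only the 3 blocks with intensity above φ contribute runoff: 0.6, 0.8, 0.3 in/h.
Σ(I−φ)·Δt = d  ⇒  (0.6+0.8+0.3 − 3φ)·1 = 1.13
φ = (1.700 − 1.13/1) / 3 = 0.19 in/h.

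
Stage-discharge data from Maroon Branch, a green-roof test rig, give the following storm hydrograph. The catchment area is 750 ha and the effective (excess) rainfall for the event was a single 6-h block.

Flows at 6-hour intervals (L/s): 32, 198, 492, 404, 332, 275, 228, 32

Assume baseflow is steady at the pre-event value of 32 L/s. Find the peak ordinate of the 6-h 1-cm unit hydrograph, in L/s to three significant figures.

U_p ≈ 920 L/s

Direct runoff: 0.0, 166.0, 460.0, 372.0, 300.0, 243.0, 196.0, 0.0 L/s; ΣQ_DR = 1737 L/s, peak = 460.0 L/s.
Runoff depth d = ΣQ_DR·Δt / A = 1737 × 21600 / (750 ha) = 5.003 mm.
The 1-cm UH is the DRH scaled by (10 mm)/d, so U_p = 460.0 × 10/5.003 = 920 L/s.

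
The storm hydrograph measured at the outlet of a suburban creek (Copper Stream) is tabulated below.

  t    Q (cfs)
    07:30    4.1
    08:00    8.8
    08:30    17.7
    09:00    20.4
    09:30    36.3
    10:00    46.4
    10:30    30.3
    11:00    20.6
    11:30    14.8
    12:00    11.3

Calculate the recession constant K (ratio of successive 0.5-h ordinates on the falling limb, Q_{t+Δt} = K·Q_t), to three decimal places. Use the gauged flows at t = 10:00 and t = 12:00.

Using the recession-limb readings at t = 10:00 and t = 12:00: Q falls from 46.4 to 11.3 cfs over 4 intervals.
K = (Q₂/Q₁)^(1/4) = (11.3/46.4)^(1/4) = 0.702.

K ≈ 0.702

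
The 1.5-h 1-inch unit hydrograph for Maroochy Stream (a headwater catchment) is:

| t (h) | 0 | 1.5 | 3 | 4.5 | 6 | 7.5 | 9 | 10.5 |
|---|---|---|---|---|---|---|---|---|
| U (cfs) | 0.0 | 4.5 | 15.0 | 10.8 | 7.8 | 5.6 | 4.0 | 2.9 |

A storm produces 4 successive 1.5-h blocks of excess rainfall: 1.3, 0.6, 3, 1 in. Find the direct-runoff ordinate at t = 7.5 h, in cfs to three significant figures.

Q ≈ 59.4 cfs

By discrete convolution, Q_j = Σ (P_i / 1 in) · U_{j−i}.
At t = 7.5 h (j=5): Q = (1.3/1)·5.6 + (0.6/1)·7.8 + (3/1)·10.8 + (1/1)·15.0 = 59.4 cfs.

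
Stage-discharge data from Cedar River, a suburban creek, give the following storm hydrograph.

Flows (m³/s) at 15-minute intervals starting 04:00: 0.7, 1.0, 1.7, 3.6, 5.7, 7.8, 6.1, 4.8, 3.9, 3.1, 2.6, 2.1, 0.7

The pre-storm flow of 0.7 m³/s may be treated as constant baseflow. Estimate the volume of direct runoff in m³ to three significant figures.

Direct-runoff ordinates (Q − Q_b): 0.0, 0.3, 1.0, 2.9, 5.0, 7.1, 5.4, 4.1, 3.2, 2.4, 1.9, 1.4, 0.0 m³/s.
ΣQ_DR = 34.70 m³/s.
With Δt = 0.25 h = 900 s, V = ΣQ_DR · Δt = 34.70 × 900 = 31200 m³.

V ≈ 31200 m³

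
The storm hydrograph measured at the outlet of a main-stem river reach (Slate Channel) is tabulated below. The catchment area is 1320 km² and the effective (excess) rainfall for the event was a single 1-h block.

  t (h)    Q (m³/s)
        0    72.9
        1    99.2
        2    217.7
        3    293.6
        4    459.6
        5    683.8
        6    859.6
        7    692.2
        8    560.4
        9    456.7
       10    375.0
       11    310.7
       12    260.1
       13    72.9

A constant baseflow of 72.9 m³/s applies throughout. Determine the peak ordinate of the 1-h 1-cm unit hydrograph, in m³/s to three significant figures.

Direct runoff: 0.0, 26.3, 144.8, 220.7, 386.7, 610.9, 786.7, 619.3, 487.5, 383.8, 302.1, 237.8, 187.2, 0.0 m³/s; ΣQ_DR = 4394 m³/s, peak = 786.7 m³/s.
Runoff depth d = ΣQ_DR·Δt / A = 4394 × 3600 / (1320 km²) = 11.98 mm.
The 1-cm UH is the DRH scaled by (10 mm)/d, so U_p = 786.7 × 10/11.98 = 657 m³/s.

U_p ≈ 657 m³/s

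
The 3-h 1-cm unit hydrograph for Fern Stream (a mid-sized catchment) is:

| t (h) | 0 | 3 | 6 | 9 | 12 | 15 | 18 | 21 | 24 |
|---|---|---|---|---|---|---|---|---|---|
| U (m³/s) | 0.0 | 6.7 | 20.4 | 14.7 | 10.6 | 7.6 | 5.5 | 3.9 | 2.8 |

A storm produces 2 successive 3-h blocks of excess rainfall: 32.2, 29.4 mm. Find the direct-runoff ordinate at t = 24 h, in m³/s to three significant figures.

By discrete convolution, Q_j = Σ (P_i / 10 mm) · U_{j−i}.
At t = 24 h (j=8): Q = (32.2/10)·2.8 + (29.4/10)·3.9 = 20.5 m³/s.

Q ≈ 20.5 m³/s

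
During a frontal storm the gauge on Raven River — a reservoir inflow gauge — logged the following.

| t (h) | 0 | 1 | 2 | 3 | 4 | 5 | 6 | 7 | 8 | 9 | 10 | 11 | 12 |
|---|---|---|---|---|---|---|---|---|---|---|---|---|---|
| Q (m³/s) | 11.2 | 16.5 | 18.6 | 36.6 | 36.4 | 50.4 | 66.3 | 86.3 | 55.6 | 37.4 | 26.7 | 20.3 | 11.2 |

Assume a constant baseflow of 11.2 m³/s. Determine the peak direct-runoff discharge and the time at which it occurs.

Subtracting baseflow gives direct-runoff ordinates: 0.0, 5.3, 7.4, 25.4, 25.2, 39.2, 55.1, 75.1, 44.4, 26.2, 15.5, 9.1, 0.0 m³/s.
The maximum is 75.1 m³/s, occurring at the reading for t = 7 h.

Q_p = 75.1 m³/s at t = 7 h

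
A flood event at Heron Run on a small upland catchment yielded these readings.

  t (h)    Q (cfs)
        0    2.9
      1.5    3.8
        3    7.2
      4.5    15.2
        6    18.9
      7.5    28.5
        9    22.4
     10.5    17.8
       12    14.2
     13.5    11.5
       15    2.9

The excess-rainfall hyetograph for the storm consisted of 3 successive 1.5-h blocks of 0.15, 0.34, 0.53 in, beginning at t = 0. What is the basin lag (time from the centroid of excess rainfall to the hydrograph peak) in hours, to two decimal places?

t_L ≈ 4.69 h

Centroid of excess rainfall: t_c = Σ P_i·t̄_i / ΣP_i = 2.8088 h (block centres at 0.75, 2.25, 3.75 h).
Hydrograph peak occurs at t = 7.5 h, so basin lag t_L = 7.5 − 2.8088 = 4.69 h.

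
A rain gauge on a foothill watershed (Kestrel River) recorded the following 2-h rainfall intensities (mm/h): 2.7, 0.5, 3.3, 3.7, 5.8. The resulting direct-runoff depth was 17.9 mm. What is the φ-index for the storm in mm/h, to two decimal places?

Only the 4 blocks with intensity above φ contribute runoff: 2.7, 3.3, 3.7, 5.8 mm/h.
Σ(I−φ)·Δt = d  ⇒  (2.7+3.3+3.7+5.8 − 4φ)·2 = 17.9
φ = (15.50 − 17.9/2) / 4 = 1.64 mm/h.

φ ≈ 1.64 mm/h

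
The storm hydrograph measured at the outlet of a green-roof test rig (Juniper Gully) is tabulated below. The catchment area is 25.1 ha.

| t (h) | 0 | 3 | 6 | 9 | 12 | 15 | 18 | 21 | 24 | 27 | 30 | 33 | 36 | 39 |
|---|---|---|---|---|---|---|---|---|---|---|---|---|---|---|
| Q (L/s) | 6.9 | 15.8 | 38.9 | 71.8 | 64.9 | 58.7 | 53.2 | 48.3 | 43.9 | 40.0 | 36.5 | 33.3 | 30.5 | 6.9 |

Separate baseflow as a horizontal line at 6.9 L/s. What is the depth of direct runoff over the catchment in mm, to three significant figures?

Direct runoff: 0.0, 8.9, 32.0, 64.9, 58.0, 51.8, 46.3, 41.4, 37.0, 33.1, 29.6, 26.4, 23.6, 0.0 L/s; ΣQ_DR = 453.0 L/s.
V = ΣQ_DR · Δt = 453.0 × 10800 s = 4.892 × 10^6 L.
Over A = 25.1 ha, depth = V / A = 19.5 mm.

d ≈ 19.5 mm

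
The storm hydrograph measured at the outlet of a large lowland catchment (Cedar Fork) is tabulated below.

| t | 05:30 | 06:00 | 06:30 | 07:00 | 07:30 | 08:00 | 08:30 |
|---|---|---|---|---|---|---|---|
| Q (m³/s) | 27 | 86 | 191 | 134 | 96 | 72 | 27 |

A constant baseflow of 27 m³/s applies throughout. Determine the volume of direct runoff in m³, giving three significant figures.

Direct-runoff ordinates (Q − Q_b): 0.0, 59.0, 164.0, 107.0, 69.0, 45.0, 0.0 m³/s.
ΣQ_DR = 444.0 m³/s.
With Δt = 0.5 h = 1800 s, V = ΣQ_DR · Δt = 444.0 × 1800 = 7.99 × 10^5 m³.

V ≈ 7.99 × 10^5 m³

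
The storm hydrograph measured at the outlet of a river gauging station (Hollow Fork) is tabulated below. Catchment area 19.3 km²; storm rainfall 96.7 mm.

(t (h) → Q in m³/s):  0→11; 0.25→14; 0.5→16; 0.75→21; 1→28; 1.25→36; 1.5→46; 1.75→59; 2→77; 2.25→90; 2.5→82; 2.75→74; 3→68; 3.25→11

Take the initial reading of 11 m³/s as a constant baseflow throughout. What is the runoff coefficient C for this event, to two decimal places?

ΣQ_DR = 479.0 m³/s; V = ΣQ_DR·Δt = 4.311 × 10^5 m³.
Runoff depth d = V / A = 22.34 mm.
C = d / P = 22.34 / 96.7 = 0.23.

C ≈ 0.23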